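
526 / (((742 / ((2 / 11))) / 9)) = 1.16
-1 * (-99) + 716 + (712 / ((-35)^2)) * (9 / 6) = 999443 / 1225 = 815.87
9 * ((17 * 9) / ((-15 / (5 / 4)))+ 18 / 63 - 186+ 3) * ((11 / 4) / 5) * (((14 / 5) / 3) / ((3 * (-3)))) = 60203 / 600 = 100.34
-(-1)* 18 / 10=1.80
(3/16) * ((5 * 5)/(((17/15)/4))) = 1125/68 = 16.54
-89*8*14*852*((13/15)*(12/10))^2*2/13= -883244544/625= -1413191.27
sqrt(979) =31.29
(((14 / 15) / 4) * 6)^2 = 49 / 25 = 1.96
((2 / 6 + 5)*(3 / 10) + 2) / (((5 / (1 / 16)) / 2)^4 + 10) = 9 / 6400025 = 0.00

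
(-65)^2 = 4225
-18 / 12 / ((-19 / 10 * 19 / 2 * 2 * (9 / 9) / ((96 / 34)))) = 720 / 6137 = 0.12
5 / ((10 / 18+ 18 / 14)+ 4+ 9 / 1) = 63 / 187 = 0.34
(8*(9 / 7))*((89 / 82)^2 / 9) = 15842 / 11767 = 1.35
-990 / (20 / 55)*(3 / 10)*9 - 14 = -29459 / 4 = -7364.75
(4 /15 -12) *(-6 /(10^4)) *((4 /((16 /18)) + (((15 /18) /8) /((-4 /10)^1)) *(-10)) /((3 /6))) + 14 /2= 7.10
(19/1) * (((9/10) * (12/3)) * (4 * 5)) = 1368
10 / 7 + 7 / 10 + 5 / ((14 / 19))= 312 / 35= 8.91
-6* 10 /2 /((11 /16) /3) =-1440 /11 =-130.91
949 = 949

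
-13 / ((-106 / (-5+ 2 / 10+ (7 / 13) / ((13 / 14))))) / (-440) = 1783 / 1515800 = 0.00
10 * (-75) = -750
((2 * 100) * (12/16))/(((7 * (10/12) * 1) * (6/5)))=21.43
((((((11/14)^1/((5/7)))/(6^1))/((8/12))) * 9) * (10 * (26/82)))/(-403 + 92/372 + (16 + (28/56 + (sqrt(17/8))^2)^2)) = -1915056/92698499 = -0.02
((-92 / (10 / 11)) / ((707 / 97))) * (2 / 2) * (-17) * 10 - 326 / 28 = 3321113 / 1414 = 2348.74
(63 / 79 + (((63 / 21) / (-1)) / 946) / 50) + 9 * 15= 507434163 / 3736700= 135.80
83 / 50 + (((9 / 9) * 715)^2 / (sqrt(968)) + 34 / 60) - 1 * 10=-583 / 75 + 46475 * sqrt(2) / 4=16423.62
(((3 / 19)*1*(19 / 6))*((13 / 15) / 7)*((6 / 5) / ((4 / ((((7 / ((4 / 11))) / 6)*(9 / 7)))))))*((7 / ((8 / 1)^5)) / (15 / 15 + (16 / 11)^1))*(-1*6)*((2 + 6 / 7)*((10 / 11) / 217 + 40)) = -455169 / 99549184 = -0.00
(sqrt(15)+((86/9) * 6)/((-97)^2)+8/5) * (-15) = -15 * sqrt(15) - 226676/9409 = -82.19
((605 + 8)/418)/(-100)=-613/41800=-0.01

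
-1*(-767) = 767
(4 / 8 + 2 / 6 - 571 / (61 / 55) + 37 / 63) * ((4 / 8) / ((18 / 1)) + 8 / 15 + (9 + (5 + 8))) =-16025156771 / 1383480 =-11583.22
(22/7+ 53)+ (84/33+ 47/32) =148227/2464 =60.16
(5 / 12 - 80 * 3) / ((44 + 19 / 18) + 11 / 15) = -43125 / 8242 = -5.23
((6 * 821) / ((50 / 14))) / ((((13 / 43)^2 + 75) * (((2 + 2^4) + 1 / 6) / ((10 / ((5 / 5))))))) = 191271654 / 18917495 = 10.11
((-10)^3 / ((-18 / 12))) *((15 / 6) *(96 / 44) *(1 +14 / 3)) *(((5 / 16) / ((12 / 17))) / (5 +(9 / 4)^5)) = 924800000 / 6352731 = 145.58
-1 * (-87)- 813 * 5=-3978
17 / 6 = 2.83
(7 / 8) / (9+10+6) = 7 / 200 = 0.04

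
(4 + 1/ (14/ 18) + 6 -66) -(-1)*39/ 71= -26920/ 497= -54.16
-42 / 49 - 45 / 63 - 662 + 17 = -4526 / 7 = -646.57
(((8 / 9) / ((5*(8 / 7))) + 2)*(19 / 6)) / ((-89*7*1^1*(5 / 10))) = -1843 / 84105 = -0.02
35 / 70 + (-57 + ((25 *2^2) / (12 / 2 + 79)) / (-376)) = -45146 / 799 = -56.50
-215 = -215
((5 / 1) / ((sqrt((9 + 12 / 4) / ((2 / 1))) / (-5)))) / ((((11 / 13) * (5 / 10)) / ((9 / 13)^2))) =-675 * sqrt(6) / 143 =-11.56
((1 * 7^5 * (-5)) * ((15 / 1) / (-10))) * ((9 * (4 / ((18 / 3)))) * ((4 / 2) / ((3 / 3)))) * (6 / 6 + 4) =7563150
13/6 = 2.17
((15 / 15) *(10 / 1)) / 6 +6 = 23 / 3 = 7.67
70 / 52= 35 / 26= 1.35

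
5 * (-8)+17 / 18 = -703 / 18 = -39.06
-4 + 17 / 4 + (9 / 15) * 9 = 113 / 20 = 5.65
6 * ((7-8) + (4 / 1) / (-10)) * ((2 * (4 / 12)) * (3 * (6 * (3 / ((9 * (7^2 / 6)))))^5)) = -2985984 / 201768035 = -0.01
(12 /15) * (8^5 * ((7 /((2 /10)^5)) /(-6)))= -286720000 /3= -95573333.33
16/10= 8/5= 1.60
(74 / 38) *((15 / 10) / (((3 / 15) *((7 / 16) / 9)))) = 39960 / 133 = 300.45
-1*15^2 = -225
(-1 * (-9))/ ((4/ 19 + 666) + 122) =19/ 1664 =0.01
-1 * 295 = -295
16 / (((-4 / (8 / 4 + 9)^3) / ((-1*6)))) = 31944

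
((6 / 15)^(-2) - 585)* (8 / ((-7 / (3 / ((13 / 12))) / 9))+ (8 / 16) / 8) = 95797015 / 5824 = 16448.66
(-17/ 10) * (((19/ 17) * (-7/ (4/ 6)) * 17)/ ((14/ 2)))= 969/ 20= 48.45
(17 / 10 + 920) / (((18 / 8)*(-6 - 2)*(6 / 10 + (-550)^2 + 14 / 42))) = -9217 / 54450168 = -0.00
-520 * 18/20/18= -26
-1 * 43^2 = -1849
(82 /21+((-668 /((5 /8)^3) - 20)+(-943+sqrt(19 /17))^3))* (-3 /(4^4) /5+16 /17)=-23889854259591389 /30345000+463245123511* sqrt(323) /3144320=-784627013.72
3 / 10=0.30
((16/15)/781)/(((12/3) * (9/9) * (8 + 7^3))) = 4/4111965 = 0.00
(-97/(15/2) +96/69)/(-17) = 3982/5865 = 0.68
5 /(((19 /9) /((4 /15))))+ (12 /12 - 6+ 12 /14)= -467 /133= -3.51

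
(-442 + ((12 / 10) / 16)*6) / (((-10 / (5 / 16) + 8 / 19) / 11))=1845679 / 12000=153.81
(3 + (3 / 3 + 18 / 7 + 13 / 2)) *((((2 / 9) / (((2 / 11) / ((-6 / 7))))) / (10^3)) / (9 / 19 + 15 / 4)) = -0.00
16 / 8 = 2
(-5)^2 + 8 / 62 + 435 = 14264 / 31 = 460.13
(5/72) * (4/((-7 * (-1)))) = 5/126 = 0.04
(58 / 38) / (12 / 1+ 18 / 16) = 232 / 1995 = 0.12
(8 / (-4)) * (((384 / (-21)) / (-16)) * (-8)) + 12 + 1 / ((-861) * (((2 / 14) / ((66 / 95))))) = 825586 / 27265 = 30.28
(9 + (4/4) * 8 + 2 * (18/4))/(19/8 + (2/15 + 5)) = 3120/901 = 3.46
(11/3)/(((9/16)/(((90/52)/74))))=220/1443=0.15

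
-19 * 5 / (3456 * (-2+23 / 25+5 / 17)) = 40375 / 1154304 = 0.03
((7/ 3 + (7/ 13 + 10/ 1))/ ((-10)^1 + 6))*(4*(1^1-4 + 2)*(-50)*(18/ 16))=-18825/ 26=-724.04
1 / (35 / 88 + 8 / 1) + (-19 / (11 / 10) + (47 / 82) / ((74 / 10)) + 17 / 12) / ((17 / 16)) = -9264800620 / 628916343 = -14.73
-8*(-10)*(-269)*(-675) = 14526000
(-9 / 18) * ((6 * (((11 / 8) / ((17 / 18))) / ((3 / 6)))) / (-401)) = 297 / 13634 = 0.02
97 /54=1.80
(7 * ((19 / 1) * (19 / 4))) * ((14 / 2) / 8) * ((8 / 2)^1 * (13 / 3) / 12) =229957 / 288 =798.46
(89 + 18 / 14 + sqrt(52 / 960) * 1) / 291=sqrt(195) / 17460 + 632 / 2037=0.31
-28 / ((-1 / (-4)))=-112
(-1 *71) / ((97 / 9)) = -639 / 97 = -6.59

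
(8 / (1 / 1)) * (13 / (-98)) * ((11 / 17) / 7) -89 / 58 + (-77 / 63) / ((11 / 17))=-10718581 / 3043782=-3.52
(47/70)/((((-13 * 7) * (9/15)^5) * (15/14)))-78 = -5180317/66339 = -78.09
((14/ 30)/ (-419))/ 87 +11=6014738/ 546795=11.00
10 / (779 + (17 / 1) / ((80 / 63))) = 800 / 63391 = 0.01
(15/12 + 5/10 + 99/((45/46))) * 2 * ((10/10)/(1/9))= 18531/10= 1853.10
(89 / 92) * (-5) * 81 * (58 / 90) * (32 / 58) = -3204 / 23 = -139.30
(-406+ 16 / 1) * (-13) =5070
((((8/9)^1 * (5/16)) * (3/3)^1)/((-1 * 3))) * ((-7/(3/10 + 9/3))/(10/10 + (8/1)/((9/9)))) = 175/8019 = 0.02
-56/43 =-1.30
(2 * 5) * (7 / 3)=70 / 3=23.33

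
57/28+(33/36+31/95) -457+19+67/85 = -433.93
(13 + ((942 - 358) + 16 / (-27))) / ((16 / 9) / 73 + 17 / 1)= 1175519 / 33555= 35.03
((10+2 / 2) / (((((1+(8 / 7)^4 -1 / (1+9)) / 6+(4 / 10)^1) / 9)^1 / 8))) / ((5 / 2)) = 45638208 / 120193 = 379.71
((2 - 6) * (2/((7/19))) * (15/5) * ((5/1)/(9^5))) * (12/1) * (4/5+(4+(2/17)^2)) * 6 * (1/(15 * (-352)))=264328/730009665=0.00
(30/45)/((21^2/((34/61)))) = 68/80703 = 0.00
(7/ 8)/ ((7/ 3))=3/ 8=0.38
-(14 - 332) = 318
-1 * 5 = -5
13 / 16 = 0.81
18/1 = 18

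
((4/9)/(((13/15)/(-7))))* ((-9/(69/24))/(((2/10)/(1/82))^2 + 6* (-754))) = -10500/3975803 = -0.00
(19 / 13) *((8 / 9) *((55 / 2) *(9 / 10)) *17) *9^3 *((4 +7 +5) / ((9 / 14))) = 128931264 / 13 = 9917789.54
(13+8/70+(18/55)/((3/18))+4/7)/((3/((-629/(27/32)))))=-24254240/6237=-3888.77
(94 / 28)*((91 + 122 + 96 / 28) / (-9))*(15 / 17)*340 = -1186750 / 49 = -24219.39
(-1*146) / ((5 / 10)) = -292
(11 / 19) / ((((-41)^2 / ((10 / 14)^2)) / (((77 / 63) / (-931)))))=-3025 / 13113227169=-0.00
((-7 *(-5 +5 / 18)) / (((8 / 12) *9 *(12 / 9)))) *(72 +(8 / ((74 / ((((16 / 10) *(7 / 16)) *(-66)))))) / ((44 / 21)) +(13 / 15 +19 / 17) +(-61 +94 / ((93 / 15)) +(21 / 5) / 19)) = 1010746877 / 9414576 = 107.36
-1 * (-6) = 6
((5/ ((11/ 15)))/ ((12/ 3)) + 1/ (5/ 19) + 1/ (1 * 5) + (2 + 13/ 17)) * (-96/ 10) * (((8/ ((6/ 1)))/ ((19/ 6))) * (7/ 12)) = -70952/ 3553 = -19.97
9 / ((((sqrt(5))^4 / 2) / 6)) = 108 / 25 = 4.32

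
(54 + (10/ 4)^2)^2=58081/ 16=3630.06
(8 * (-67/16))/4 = -67/8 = -8.38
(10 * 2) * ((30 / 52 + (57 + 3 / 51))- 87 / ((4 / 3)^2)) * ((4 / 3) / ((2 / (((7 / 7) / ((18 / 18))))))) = 153785 / 1326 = 115.98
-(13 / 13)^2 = -1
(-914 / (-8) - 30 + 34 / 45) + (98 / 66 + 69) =307871 / 1980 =155.49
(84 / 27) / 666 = 14 / 2997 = 0.00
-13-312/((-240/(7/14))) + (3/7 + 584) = 80091/140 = 572.08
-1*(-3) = 3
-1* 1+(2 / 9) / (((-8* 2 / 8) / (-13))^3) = 2161 / 36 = 60.03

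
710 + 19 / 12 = 711.58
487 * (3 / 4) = 1461 / 4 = 365.25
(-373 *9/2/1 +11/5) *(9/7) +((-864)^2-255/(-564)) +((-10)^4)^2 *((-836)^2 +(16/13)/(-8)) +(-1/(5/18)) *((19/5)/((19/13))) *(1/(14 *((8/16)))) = 4270253665479166187/61100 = 69889585359724.49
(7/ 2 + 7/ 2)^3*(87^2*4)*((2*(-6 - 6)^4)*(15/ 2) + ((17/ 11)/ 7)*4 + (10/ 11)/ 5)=35530640130888/ 11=3230058193717.09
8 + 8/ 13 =112/ 13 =8.62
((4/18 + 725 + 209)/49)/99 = 8408/43659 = 0.19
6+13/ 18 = 121/ 18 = 6.72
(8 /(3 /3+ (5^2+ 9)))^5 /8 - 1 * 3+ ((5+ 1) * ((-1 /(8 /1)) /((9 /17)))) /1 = -2783610223 /630262500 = -4.42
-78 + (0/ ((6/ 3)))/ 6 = -78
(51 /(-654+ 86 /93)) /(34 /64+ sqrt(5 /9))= 725679 /4781062- 227664* sqrt(5) /2390531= -0.06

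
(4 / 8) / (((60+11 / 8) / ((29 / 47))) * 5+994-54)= 116 / 333465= 0.00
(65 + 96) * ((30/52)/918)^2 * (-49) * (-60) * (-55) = -54236875/5274828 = -10.28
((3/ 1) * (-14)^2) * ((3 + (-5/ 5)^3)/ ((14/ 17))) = 1428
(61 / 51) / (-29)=-0.04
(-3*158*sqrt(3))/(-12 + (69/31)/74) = 362452*sqrt(3)/9153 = 68.59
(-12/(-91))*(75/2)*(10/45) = 100/91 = 1.10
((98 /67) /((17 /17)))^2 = 9604 /4489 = 2.14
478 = 478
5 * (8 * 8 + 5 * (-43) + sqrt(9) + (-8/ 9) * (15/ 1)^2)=-1740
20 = 20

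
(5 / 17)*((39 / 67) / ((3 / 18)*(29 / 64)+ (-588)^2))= 14976 / 30244032155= 0.00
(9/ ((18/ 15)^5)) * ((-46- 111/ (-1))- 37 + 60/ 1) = 34375/ 108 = 318.29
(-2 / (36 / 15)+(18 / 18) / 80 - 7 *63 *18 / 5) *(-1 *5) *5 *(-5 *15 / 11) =-47652625 / 176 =-270753.55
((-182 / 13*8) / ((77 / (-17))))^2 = 73984 / 121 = 611.44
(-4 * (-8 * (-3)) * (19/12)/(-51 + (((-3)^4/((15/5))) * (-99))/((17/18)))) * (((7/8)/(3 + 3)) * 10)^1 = 11305/146943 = 0.08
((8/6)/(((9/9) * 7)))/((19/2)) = 8/399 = 0.02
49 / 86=0.57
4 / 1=4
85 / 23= 3.70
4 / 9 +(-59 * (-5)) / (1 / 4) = 10624 / 9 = 1180.44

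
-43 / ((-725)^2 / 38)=-1634 / 525625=-0.00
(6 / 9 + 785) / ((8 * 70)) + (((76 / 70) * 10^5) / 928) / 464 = 2338487 / 1412880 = 1.66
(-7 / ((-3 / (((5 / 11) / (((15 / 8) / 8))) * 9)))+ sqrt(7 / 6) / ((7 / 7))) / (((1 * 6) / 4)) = sqrt(42) / 9+ 896 / 33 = 27.87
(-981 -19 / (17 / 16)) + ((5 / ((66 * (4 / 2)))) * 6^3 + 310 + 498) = -34165 / 187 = -182.70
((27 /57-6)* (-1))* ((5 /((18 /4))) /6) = 175 /171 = 1.02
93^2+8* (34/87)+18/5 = 3765241/435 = 8655.73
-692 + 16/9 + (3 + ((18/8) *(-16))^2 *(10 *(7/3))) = 265975/9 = 29552.78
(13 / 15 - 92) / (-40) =1367 / 600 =2.28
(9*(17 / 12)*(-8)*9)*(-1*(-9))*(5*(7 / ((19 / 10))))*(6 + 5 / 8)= -38315025 / 38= -1008290.13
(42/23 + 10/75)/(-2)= -338/345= -0.98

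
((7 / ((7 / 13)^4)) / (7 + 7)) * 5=142805 / 4802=29.74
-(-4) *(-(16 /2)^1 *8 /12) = -64 /3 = -21.33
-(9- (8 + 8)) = 7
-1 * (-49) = 49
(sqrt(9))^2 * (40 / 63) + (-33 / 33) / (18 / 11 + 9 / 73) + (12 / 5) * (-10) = -186485 / 9891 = -18.85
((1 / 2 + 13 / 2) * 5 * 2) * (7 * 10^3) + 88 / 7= 3430088 / 7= 490012.57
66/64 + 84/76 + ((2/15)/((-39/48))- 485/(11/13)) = -744948461/1304160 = -571.21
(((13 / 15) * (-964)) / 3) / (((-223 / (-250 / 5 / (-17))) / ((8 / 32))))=31330 / 34119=0.92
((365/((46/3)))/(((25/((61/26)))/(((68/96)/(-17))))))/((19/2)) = -4453/454480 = -0.01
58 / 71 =0.82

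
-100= -100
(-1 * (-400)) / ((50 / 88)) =704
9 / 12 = 3 / 4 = 0.75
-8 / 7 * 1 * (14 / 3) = -16 / 3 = -5.33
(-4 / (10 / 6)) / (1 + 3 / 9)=-9 / 5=-1.80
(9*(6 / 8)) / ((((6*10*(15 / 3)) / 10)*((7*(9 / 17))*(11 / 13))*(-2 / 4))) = -221 / 1540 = -0.14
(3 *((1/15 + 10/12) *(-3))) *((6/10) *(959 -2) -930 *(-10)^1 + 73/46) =-183985911/2300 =-79993.87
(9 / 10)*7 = 63 / 10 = 6.30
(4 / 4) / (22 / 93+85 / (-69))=-2139 / 2129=-1.00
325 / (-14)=-325 / 14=-23.21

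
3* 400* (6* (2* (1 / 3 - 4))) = -52800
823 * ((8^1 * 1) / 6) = 3292 / 3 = 1097.33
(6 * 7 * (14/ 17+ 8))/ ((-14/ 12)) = -5400/ 17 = -317.65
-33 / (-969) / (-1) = -11 / 323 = -0.03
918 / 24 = 153 / 4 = 38.25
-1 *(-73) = 73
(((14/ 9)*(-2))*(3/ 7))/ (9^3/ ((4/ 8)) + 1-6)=-4/ 4359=-0.00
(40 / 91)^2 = 1600 / 8281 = 0.19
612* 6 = 3672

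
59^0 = 1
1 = 1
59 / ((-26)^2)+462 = 312371 / 676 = 462.09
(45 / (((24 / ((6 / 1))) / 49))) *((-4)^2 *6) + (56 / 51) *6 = 899752 / 17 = 52926.59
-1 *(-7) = 7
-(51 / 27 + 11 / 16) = -2.58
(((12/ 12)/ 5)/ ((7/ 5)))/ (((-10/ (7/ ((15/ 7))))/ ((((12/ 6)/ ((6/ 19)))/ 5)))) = -133/ 2250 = -0.06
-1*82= -82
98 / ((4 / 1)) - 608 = -1167 / 2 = -583.50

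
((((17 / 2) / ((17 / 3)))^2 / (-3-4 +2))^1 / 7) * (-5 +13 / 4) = 9 / 80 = 0.11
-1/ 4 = -0.25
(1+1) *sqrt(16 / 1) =8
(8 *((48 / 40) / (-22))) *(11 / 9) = -0.53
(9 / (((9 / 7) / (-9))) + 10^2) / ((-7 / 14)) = -74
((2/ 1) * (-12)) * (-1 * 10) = 240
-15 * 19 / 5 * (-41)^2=-95817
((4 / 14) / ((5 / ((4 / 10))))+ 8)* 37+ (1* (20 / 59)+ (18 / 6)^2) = 3161357 / 10325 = 306.18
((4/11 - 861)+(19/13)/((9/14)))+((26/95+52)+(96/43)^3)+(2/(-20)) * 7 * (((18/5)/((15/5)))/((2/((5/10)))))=-154596004716311/194418467100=-795.17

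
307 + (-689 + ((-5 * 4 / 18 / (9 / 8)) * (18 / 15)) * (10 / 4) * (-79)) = -3994 / 27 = -147.93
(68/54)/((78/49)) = 833/1053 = 0.79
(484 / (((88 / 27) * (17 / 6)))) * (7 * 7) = 2568.18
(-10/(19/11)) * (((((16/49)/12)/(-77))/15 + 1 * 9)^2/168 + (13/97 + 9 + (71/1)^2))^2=-5629217589128079864008018277444365569/38117132664286632020499204000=-147682084.03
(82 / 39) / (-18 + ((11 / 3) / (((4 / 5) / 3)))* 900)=82 / 481923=0.00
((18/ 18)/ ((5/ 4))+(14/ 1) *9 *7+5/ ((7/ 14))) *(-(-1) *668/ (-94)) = -1490976/ 235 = -6344.58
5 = 5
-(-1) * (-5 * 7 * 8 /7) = -40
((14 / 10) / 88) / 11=7 / 4840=0.00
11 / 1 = 11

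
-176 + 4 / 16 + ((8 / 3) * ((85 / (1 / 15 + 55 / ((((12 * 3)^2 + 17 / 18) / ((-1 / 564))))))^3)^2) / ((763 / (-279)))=-13052880458737103510469798336596638399112461641316950307 / 3094968742748958236047495511472642676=-4217451465161973031.81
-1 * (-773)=773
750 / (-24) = -125 / 4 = -31.25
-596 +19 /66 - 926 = -100433 /66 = -1521.71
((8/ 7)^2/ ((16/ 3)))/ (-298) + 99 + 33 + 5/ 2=1963957/ 14602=134.50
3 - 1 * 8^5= -32765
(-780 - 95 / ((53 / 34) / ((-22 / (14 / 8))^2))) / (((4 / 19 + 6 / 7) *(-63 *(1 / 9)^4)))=187257070890 / 184387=1015565.47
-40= -40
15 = 15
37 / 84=0.44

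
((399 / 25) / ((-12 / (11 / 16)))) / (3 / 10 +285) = -0.00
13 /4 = 3.25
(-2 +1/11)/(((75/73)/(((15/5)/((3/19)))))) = -9709/275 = -35.31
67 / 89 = 0.75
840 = 840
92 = 92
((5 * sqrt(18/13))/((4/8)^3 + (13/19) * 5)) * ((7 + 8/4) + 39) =109440 * sqrt(26)/7007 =79.64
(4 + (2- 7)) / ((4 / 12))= -3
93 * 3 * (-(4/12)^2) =-31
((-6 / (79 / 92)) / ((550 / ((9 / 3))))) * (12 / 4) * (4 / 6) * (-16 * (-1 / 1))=-26496 / 21725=-1.22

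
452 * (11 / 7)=4972 / 7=710.29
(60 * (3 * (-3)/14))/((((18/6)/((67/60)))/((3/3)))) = -201/14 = -14.36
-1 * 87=-87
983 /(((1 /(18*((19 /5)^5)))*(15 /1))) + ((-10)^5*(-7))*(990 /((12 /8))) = 7233354031902 /15625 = 462934658.04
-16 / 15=-1.07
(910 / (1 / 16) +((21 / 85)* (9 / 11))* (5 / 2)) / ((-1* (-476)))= 777947 / 25432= 30.59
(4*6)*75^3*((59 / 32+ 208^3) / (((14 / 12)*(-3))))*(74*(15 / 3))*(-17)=1146214153563046875 / 7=163744879080435267.86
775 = 775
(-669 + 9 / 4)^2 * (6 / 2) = 21338667 / 16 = 1333666.69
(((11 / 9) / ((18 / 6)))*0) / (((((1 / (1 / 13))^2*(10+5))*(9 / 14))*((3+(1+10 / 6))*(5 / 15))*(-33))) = 0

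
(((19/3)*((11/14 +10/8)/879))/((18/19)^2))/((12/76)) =2476099/23922864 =0.10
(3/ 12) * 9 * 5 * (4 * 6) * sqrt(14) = 270 * sqrt(14) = 1010.25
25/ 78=0.32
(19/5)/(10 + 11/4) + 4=1096/255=4.30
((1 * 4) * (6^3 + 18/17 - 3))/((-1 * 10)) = -7278/85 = -85.62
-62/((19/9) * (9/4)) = -248/19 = -13.05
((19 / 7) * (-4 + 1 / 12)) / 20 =-893 / 1680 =-0.53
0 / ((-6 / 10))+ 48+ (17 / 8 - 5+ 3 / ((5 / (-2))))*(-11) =3713 / 40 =92.82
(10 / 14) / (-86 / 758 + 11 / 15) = 28425 / 24668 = 1.15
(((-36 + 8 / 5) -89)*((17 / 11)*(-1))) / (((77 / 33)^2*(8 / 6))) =283203 / 10780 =26.27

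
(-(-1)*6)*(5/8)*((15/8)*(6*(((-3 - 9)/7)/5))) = -405/28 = -14.46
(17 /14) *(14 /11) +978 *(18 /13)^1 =193865 /143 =1355.70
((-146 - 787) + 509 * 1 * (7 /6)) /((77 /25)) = -4625 /42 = -110.12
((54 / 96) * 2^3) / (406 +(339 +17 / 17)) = 9 / 1492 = 0.01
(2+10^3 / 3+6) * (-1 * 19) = -19456 / 3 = -6485.33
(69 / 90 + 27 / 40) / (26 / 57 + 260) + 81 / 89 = 48393583 / 52851760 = 0.92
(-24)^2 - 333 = 243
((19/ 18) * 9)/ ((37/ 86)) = 817/ 37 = 22.08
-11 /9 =-1.22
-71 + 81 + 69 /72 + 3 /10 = 1351 /120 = 11.26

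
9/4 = 2.25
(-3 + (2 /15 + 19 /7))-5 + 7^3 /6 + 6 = 4061 /70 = 58.01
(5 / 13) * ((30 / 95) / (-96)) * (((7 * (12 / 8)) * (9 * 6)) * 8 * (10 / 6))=-4725 / 494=-9.56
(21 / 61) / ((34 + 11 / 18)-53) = -378 / 20191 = -0.02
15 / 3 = 5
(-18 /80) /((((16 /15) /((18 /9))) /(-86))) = 1161 /32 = 36.28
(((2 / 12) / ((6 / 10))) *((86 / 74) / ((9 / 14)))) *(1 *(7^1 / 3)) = 10535 / 8991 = 1.17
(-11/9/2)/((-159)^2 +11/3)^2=-11/11507658632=-0.00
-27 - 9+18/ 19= -666/ 19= -35.05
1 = 1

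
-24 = -24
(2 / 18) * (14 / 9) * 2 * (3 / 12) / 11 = 7 / 891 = 0.01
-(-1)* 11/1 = 11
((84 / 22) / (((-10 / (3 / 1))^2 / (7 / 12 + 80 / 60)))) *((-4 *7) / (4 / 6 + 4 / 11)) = -30429 / 1700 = -17.90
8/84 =0.10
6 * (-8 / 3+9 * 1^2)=38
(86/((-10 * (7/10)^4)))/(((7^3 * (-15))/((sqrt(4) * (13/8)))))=55900/2470629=0.02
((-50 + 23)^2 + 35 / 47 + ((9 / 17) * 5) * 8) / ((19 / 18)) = 10799748 / 15181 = 711.40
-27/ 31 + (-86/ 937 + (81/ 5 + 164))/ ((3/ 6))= 52189539/ 145235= 359.35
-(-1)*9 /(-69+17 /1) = -9 /52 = -0.17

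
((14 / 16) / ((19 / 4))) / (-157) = -7 / 5966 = -0.00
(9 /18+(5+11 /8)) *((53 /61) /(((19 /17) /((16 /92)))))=49555 /53314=0.93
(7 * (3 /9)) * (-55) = -385 /3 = -128.33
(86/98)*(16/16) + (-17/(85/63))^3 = -12246928/6125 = -1999.50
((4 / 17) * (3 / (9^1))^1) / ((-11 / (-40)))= 160 / 561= 0.29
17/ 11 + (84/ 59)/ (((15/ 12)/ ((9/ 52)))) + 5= 284436/ 42185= 6.74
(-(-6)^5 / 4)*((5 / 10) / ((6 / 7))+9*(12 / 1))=211086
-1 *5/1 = -5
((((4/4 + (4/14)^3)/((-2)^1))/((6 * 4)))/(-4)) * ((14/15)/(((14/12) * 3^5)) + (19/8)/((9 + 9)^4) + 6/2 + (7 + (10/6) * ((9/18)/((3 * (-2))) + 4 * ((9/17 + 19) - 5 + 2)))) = 111414688099/174112727040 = 0.64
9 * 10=90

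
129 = 129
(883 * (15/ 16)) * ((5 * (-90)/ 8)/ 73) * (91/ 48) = -90397125/ 74752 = -1209.29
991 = 991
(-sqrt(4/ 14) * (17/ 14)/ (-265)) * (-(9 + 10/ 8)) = -697 * sqrt(14)/ 103880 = -0.03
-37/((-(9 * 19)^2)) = 0.00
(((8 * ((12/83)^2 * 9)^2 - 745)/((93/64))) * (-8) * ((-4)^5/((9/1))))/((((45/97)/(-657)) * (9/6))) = 262420687233825636352/595839220155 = 440421976.86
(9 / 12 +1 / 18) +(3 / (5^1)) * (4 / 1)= 577 / 180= 3.21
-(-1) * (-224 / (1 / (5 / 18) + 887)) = -0.25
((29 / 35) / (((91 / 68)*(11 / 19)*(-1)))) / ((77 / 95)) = -711892 / 539539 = -1.32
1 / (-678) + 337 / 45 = 76147 / 10170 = 7.49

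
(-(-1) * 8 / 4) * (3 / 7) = 6 / 7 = 0.86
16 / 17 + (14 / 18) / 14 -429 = -130969 / 306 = -428.00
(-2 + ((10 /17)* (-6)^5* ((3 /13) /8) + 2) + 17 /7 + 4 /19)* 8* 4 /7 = -121622688 /205751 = -591.12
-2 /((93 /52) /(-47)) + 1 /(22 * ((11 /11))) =107629 /2046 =52.60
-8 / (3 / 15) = -40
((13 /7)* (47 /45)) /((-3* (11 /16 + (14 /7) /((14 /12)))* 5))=-9776 /181575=-0.05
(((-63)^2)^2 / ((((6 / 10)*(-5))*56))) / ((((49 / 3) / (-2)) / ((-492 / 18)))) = -313834.50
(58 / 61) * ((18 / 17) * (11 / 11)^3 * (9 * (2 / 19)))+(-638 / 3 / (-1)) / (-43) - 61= -165189253 / 2541687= -64.99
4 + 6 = 10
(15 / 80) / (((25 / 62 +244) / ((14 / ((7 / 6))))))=93 / 10102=0.01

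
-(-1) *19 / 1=19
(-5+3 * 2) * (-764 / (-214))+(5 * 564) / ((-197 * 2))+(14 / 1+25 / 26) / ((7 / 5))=27236543 / 3836378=7.10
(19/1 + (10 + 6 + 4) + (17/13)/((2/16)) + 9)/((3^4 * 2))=380/1053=0.36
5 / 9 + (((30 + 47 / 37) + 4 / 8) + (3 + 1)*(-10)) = -5111 / 666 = -7.67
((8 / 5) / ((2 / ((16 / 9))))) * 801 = 5696 / 5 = 1139.20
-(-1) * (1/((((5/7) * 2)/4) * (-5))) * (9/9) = -14/25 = -0.56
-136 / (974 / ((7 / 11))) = -0.09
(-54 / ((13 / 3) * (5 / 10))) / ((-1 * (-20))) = -81 / 65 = -1.25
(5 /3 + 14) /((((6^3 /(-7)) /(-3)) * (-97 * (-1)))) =0.02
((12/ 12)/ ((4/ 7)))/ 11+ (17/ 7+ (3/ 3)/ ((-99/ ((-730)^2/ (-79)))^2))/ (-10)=-3976471074299/ 8563525740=-464.35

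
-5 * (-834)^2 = -3477780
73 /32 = 2.28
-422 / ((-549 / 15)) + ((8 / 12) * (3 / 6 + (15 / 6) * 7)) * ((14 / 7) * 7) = 32854 / 183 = 179.53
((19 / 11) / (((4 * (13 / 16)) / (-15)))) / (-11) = 1140 / 1573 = 0.72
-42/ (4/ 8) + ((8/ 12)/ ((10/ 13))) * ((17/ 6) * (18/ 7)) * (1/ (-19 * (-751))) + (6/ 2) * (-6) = -50940109/ 499415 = -102.00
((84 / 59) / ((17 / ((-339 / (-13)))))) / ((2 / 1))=14238 / 13039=1.09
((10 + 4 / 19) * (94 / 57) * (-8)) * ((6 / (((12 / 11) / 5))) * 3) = -4011920 / 361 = -11113.35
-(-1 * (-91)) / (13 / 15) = -105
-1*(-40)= 40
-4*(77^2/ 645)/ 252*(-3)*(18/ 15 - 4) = -11858/ 9675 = -1.23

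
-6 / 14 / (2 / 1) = -3 / 14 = -0.21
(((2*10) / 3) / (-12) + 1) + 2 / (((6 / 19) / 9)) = 517 / 9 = 57.44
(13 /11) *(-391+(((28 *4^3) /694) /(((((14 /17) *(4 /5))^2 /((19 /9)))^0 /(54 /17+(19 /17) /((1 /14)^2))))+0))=14021527 /64889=216.08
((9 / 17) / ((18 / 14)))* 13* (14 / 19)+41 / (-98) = 111609 / 31654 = 3.53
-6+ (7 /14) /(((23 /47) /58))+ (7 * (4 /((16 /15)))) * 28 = 18130 /23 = 788.26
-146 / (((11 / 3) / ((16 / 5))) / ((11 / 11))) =-7008 / 55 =-127.42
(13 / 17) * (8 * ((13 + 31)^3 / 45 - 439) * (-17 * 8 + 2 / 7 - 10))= -3888352 / 3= -1296117.33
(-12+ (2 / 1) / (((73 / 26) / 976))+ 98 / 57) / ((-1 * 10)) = -1425043 / 20805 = -68.50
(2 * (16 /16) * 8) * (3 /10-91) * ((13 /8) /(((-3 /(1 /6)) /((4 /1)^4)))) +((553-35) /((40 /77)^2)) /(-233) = 56250944941 /1677600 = 33530.61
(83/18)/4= 83/72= 1.15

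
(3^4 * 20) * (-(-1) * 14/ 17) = 22680/ 17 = 1334.12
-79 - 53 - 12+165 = 21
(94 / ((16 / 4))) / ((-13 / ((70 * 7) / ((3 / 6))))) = -23030 / 13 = -1771.54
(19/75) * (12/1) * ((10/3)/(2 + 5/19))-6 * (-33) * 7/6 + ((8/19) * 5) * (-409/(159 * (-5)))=153649661/649515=236.56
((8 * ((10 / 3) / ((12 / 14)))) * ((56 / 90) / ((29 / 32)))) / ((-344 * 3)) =-6272 / 303021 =-0.02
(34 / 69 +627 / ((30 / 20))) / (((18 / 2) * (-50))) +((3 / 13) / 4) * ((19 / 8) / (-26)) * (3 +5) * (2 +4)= -12414863 / 10494900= -1.18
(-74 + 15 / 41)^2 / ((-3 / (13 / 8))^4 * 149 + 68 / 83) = 21606166955243 / 6900531795140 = 3.13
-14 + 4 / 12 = -41 / 3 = -13.67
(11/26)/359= 11/9334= 0.00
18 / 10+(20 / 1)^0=14 / 5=2.80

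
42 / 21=2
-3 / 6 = -1 / 2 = -0.50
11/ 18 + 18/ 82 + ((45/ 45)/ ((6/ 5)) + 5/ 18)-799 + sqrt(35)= -588229/ 738 + sqrt(35)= -791.14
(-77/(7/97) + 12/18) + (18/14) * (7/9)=-3196/3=-1065.33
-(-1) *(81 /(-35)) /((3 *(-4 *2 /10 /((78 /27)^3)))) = 4394 /189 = 23.25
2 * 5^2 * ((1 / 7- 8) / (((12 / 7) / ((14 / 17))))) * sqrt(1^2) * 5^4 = -6015625 / 51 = -117953.43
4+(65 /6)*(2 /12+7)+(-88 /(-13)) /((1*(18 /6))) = 39263 /468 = 83.90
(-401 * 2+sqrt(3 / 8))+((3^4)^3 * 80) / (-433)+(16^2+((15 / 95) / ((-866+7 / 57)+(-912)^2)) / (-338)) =-684356266894561869 / 6931333196762+sqrt(6) / 4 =-98733.10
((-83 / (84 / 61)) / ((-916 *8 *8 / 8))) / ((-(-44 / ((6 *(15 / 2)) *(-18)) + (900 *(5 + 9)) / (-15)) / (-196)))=-4784535 / 2492824384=-0.00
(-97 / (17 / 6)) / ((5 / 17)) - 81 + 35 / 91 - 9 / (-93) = -396791 / 2015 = -196.92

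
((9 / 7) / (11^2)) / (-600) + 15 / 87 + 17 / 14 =6812213 / 4912600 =1.39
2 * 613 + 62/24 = 14743/12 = 1228.58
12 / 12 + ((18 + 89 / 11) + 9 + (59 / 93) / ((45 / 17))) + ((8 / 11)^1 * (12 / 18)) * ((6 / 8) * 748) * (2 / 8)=4802858 / 46035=104.33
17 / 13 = 1.31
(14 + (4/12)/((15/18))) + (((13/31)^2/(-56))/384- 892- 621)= -154845423437/103326720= -1498.60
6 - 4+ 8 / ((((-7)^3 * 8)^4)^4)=2582769928541373896835159267569876646003957439727140865 / 1291384964270686948417579633784938323001978719863570432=2.00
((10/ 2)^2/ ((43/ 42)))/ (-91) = -150/ 559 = -0.27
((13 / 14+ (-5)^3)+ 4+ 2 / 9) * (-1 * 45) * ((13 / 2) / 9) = 981565 / 252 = 3895.10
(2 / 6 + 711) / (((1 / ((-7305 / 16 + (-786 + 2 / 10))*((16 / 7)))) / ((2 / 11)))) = -38562932 / 105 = -367266.02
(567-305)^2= 68644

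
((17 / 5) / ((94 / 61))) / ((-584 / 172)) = -44591 / 68620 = -0.65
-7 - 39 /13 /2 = -17 /2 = -8.50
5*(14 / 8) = 8.75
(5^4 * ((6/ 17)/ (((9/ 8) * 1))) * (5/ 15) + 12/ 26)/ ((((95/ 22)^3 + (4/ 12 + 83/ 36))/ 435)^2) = 1011152038390192512/ 561421192219589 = 1801.06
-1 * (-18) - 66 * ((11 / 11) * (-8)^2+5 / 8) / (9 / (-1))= 5903 / 12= 491.92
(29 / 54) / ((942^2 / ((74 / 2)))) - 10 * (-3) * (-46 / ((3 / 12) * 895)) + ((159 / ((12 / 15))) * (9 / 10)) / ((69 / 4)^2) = -25257007368221 / 4537370764296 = -5.57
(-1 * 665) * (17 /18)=-11305 /18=-628.06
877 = 877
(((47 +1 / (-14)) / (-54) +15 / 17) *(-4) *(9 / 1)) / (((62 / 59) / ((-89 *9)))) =2693763 / 7378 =365.11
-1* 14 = -14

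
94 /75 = 1.25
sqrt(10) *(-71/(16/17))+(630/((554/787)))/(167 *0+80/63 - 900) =-239.55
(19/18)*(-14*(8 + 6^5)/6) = -517636/27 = -19171.70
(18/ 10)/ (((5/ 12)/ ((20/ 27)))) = 16/ 5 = 3.20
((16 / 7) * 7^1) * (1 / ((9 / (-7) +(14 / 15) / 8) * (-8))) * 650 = 546000 / 491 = 1112.02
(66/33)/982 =1/491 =0.00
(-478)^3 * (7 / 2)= -382253732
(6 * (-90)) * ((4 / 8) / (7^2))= -270 / 49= -5.51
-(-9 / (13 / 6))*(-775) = -41850 / 13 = -3219.23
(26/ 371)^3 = 17576/ 51064811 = 0.00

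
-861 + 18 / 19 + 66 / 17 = -276543 / 323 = -856.17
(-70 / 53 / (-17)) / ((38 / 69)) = 2415 / 17119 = 0.14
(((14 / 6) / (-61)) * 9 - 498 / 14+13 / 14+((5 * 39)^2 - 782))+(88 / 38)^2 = 11472660467 / 308294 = 37213.38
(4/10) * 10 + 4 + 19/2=35/2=17.50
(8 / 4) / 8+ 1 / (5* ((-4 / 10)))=-1 / 4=-0.25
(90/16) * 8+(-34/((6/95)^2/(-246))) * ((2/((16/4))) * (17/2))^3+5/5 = 30904866857/192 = 160962848.21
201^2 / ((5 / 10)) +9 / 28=2262465 / 28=80802.32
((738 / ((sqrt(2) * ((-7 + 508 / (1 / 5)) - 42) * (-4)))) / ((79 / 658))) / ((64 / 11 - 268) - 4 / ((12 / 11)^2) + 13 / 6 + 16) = 511434 * sqrt(2) / 410162707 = 0.00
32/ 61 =0.52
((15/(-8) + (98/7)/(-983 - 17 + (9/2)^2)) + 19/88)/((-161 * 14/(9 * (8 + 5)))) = 33760467/388670744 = 0.09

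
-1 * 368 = -368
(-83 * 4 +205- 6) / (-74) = 133 / 74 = 1.80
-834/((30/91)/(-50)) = 126490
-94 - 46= -140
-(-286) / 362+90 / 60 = 829 / 362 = 2.29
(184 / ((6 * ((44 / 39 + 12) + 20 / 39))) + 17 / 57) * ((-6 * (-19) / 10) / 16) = 127 / 70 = 1.81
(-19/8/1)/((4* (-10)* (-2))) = -19/640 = -0.03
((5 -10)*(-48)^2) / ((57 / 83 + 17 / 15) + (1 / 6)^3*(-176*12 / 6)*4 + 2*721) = -32270400 / 4026241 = -8.02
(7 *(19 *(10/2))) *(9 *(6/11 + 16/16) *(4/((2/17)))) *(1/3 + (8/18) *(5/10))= 1921850/11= 174713.64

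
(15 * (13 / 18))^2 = 4225 / 36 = 117.36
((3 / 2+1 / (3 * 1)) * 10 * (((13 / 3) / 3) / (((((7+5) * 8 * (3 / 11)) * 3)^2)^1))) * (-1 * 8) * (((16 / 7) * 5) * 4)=-432575 / 275562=-1.57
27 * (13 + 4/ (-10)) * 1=1701/ 5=340.20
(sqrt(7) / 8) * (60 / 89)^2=0.15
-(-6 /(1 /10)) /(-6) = -10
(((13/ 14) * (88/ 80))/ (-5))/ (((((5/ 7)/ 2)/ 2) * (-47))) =143/ 5875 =0.02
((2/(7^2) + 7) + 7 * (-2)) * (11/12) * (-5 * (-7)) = -223.27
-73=-73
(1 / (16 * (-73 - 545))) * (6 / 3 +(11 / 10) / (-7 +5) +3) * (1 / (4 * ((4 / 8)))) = -89 / 395520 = -0.00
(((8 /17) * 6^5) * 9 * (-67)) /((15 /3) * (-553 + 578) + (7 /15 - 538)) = 140667840 /26299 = 5348.79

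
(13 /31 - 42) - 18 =-1847 /31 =-59.58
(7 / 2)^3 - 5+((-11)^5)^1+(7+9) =-1287977 / 8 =-160997.12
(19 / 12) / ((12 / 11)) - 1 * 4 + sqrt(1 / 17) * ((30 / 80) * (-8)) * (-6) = -367 / 144 + 18 * sqrt(17) / 17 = 1.82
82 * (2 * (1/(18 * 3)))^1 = 82/27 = 3.04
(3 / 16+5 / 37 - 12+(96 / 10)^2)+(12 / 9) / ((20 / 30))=1220743 / 14800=82.48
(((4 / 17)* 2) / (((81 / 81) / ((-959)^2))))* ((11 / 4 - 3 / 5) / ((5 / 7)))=553647962 / 425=1302701.09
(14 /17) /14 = 1 /17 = 0.06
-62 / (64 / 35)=-1085 / 32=-33.91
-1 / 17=-0.06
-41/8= -5.12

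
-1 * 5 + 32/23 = -83/23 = -3.61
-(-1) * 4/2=2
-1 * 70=-70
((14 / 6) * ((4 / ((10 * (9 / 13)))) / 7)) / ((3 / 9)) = 26 / 45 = 0.58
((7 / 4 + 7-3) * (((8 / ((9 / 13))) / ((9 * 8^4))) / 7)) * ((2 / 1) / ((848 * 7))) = 299 / 3446489088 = 0.00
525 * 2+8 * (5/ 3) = 3190/ 3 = 1063.33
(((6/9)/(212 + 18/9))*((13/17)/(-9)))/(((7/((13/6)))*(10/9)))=-169/2291940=-0.00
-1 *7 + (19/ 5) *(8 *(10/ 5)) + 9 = 314/ 5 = 62.80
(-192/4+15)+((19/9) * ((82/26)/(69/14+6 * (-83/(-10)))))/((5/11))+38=2361101/448227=5.27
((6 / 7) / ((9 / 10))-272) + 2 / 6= -1895 / 7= -270.71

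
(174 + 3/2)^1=351/2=175.50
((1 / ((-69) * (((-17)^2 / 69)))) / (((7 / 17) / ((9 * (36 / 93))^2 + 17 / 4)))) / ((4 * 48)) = -0.00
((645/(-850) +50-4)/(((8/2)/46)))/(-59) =-176893/20060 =-8.82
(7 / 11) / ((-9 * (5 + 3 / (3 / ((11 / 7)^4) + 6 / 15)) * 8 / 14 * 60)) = -3199553 / 12975336000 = -0.00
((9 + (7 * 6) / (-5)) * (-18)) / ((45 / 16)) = -96 / 25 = -3.84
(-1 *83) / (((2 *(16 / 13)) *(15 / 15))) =-1079 / 32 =-33.72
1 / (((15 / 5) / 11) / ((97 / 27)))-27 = -1120 / 81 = -13.83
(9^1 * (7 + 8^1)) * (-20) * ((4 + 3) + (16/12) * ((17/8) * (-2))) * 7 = -25200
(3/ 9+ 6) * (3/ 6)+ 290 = 1759/ 6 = 293.17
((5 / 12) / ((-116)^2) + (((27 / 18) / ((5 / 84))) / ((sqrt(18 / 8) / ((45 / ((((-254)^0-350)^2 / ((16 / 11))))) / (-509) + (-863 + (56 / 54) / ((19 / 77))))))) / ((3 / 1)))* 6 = -452796791787001108459 / 15691823343678240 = -28855.59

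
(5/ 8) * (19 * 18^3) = 69255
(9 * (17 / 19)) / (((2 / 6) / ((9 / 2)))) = 4131 / 38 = 108.71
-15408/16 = -963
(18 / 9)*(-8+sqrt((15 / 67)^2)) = -1042 / 67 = -15.55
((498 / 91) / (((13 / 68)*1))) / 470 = 16932 / 278005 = 0.06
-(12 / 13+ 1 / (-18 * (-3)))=-0.94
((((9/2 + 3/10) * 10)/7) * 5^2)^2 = 1440000/49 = 29387.76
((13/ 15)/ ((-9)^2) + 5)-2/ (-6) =5.34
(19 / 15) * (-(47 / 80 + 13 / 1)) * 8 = -20653 / 150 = -137.69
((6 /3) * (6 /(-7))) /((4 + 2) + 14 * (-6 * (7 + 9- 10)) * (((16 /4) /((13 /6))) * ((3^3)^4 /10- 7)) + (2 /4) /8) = 12480 /359937918361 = 0.00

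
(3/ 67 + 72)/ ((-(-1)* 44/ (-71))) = -342717/ 2948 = -116.25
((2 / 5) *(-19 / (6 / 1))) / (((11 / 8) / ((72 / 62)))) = -1824 / 1705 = -1.07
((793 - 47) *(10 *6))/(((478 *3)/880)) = 6564800/239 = 27467.78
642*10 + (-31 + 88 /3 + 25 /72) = 462145 /72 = 6418.68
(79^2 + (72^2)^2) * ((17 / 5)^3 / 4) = 132061916561 / 500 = 264123833.12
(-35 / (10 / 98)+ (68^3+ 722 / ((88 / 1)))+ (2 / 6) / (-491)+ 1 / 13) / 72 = 264644548513 / 60664032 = 4362.46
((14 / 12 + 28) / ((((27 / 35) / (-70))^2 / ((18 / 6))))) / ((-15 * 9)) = -105043750 / 19683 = -5336.78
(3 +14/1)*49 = 833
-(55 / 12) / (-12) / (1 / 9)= 55 / 16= 3.44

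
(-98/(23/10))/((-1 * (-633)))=-980/14559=-0.07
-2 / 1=-2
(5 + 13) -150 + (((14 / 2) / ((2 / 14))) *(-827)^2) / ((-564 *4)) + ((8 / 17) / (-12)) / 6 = -1724326715 / 115056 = -14986.85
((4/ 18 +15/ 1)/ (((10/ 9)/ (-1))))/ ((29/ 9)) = -1233/ 290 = -4.25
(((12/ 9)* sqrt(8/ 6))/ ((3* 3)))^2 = 64/ 2187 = 0.03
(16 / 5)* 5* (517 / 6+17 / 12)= 4204 / 3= 1401.33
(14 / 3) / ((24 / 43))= 301 / 36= 8.36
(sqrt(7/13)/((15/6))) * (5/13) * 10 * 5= 100 * sqrt(91)/169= 5.64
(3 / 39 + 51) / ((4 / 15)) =2490 / 13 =191.54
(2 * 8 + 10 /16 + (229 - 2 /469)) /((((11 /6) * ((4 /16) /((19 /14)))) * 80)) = 4775403 /525280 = 9.09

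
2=2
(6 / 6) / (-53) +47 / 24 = 1.94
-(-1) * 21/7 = 3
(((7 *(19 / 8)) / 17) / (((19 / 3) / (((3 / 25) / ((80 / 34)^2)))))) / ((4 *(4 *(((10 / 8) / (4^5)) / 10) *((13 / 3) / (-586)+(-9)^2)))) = 1882818 / 88990625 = 0.02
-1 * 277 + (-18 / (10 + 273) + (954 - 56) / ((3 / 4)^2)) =3360463 / 2547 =1319.38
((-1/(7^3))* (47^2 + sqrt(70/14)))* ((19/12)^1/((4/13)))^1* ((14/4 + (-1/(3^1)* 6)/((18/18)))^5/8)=-44195463/1404928 - 20007* sqrt(5)/1404928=-31.49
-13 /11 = -1.18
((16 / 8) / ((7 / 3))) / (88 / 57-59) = -342 / 22925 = -0.01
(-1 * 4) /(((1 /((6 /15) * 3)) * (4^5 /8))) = -3 /80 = -0.04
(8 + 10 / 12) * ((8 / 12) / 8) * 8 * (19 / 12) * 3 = 1007 / 36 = 27.97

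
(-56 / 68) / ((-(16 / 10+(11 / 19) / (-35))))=9310 / 17901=0.52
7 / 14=1 / 2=0.50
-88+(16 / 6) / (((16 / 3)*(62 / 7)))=-10905 / 124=-87.94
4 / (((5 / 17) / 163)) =11084 / 5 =2216.80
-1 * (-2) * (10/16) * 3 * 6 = 45/2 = 22.50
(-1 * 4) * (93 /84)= -31 /7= -4.43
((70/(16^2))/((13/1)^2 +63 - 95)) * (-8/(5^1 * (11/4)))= -7/6028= -0.00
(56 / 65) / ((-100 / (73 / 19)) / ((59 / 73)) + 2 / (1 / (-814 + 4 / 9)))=-3717 / 7158905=-0.00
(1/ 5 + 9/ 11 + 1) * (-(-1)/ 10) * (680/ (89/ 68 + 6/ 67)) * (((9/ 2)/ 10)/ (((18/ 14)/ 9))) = 541621836/ 1752025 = 309.14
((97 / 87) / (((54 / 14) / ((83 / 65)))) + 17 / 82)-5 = -55383931 / 12520170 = -4.42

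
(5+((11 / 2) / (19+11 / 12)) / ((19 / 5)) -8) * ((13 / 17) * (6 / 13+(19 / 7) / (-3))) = 76593 / 77197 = 0.99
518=518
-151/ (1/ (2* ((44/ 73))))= -13288/ 73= -182.03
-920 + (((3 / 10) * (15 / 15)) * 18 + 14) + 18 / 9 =-898.60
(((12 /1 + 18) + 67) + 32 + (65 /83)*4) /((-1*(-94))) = 10967 /7802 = 1.41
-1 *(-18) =18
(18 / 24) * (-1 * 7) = -21 / 4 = -5.25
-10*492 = -4920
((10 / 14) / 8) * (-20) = -25 / 14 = -1.79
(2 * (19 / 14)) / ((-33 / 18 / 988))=-112632 / 77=-1462.75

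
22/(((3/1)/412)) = 9064/3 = 3021.33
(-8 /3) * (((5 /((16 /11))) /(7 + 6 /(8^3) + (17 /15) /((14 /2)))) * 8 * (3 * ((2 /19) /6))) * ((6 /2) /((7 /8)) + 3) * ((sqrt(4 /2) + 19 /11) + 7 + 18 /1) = -338688000 /3663713 - 12672000 * sqrt(2) /3663713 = -97.34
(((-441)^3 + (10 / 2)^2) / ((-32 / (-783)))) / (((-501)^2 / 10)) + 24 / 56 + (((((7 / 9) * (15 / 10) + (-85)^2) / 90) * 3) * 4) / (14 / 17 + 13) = -172464180933463 / 2064483225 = -83538.67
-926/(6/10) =-4630/3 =-1543.33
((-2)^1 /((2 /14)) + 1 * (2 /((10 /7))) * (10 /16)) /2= -6.56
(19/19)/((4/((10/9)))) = 0.28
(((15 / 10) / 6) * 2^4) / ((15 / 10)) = 8 / 3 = 2.67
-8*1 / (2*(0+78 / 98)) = -196 / 39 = -5.03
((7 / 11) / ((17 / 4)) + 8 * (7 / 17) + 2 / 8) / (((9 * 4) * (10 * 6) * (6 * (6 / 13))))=3991 / 6462720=0.00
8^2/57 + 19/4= 1339/228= 5.87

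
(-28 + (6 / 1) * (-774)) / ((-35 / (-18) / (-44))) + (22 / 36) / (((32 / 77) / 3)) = 710472653 / 6720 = 105725.10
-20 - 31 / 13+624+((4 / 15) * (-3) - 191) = 26638 / 65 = 409.82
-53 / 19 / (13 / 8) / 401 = -424 / 99047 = -0.00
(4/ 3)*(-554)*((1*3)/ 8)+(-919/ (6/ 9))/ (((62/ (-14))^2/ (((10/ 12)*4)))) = -511.29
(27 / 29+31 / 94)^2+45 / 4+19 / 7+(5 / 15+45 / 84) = 366121789 / 22293228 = 16.42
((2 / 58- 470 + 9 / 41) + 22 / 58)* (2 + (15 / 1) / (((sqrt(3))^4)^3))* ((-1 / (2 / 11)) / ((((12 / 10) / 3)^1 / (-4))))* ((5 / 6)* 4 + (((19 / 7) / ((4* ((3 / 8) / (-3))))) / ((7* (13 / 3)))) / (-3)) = -7516885930180 / 42472269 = -176983.38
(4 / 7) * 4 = 16 / 7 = 2.29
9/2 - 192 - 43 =-461/2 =-230.50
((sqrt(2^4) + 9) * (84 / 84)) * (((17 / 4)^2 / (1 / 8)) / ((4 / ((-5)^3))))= -469625 / 8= -58703.12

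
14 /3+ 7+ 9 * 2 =89 /3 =29.67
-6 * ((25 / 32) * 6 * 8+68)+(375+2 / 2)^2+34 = 140777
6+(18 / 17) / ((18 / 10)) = 112 / 17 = 6.59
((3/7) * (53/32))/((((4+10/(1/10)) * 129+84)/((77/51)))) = 583/7344000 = 0.00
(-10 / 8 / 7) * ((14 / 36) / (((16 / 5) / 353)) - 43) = 145 / 8064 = 0.02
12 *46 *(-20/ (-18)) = 1840/ 3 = 613.33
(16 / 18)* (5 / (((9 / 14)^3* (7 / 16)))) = 250880 / 6561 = 38.24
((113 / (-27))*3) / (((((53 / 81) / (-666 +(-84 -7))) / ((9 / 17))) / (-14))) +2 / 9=-873029644 / 8109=-107661.81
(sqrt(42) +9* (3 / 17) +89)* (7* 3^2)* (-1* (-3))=189* sqrt(42) +291060 / 17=18346.04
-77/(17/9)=-693/17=-40.76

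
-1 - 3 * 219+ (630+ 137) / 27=-16999 / 27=-629.59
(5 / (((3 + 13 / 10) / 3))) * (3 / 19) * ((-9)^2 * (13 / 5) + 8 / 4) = 95670 / 817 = 117.10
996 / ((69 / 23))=332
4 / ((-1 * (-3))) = 1.33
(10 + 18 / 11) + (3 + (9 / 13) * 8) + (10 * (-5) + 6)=-3407 / 143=-23.83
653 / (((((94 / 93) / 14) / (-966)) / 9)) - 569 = -78635579.26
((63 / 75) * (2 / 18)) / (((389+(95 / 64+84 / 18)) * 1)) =448 / 1896725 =0.00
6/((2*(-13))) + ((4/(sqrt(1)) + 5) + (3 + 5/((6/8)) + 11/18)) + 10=6797/234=29.05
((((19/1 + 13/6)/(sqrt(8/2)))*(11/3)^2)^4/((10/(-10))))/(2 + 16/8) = -102471089.04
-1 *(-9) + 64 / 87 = 847 / 87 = 9.74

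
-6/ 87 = -2/ 29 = -0.07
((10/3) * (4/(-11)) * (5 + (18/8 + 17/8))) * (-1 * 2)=250/11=22.73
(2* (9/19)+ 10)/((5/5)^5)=208/19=10.95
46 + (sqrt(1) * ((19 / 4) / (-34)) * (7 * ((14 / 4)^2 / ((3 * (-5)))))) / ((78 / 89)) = 29858093 / 636480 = 46.91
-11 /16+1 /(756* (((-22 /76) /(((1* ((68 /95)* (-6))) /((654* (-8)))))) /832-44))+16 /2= 13894226827 /1900072944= 7.31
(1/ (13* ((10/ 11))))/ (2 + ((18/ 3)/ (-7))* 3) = -0.15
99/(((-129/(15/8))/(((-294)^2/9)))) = -1188495/86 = -13819.71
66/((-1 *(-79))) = 66/79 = 0.84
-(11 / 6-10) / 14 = 7 / 12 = 0.58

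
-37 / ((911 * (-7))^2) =-37 / 40666129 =-0.00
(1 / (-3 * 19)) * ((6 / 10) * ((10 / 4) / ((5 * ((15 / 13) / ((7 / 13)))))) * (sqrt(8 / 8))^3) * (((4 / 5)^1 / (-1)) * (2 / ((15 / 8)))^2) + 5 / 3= 2675459 / 1603125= 1.67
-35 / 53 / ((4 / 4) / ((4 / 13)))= -140 / 689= -0.20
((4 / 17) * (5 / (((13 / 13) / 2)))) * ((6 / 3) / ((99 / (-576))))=-5120 / 187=-27.38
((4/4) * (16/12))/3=4/9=0.44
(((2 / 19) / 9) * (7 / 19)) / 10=7 / 16245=0.00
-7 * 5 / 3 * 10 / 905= -70 / 543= -0.13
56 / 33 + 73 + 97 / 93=77482 / 1023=75.74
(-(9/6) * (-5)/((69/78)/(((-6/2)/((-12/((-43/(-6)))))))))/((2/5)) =13975/368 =37.98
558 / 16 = 279 / 8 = 34.88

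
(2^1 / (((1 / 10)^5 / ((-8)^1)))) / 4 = -400000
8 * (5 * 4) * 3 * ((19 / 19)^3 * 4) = 1920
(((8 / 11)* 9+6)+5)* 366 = 70638 / 11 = 6421.64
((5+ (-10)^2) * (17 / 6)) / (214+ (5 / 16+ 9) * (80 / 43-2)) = 102340 / 73169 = 1.40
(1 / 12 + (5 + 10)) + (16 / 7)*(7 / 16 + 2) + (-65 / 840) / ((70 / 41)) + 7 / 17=1400853 / 66640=21.02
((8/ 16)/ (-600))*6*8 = -1/ 25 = -0.04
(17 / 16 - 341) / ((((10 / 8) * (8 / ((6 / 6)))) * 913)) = -5439 / 146080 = -0.04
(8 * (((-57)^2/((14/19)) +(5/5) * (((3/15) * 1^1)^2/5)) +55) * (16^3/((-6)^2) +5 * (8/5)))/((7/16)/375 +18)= 182669916672/756049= 241611.21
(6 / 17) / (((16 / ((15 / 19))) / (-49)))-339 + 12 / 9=-2624207 / 7752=-338.52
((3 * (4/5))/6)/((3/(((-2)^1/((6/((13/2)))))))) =-13/45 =-0.29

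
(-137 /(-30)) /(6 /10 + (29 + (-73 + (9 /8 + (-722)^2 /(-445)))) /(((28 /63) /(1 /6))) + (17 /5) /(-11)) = -4291936 /427694385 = -0.01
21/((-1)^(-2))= 21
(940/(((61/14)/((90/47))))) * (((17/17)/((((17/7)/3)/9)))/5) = 952560/1037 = 918.57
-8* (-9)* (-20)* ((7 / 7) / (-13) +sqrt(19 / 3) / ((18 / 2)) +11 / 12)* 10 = -157200 / 13 - 1600* sqrt(57) / 3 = -16118.89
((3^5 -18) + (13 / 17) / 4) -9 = 14701 / 68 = 216.19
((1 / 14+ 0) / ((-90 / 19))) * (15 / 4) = -19 / 336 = -0.06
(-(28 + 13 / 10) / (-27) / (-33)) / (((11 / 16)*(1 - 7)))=1172 / 147015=0.01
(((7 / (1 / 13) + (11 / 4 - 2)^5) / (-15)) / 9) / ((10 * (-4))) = 93427 / 5529600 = 0.02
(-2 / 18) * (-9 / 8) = 0.12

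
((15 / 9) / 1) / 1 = 5 / 3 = 1.67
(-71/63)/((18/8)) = -284/567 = -0.50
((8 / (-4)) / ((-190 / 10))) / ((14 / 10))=0.08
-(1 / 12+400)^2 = -23049601 / 144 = -160066.67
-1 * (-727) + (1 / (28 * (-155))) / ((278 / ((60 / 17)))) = 745569031 / 1025542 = 727.00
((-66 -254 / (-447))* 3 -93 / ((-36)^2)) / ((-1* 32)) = 12639755 / 2059776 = 6.14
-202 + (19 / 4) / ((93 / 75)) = -24573 / 124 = -198.17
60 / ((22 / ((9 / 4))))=6.14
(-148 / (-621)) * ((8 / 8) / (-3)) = -148 / 1863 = -0.08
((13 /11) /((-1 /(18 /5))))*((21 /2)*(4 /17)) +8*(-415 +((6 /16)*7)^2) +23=-24327849 /7480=-3252.39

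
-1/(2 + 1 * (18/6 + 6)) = -1/11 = -0.09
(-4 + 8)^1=4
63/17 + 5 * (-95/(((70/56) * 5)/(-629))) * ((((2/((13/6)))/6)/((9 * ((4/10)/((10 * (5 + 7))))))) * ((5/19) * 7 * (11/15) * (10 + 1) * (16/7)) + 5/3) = 16719796031/1989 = 8406131.74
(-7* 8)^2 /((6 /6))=3136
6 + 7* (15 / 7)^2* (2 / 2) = 267 / 7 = 38.14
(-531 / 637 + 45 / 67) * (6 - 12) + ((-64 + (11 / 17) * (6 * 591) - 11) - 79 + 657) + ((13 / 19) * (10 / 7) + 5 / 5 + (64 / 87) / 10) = 16793474320144 / 5996612895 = 2800.49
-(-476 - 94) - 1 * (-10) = 580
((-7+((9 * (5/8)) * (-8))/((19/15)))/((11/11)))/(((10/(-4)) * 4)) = 4.25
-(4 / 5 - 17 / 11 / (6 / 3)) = -0.03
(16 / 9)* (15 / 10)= 2.67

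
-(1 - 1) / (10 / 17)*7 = 0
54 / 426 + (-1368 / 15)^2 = 14763681 / 1775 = 8317.57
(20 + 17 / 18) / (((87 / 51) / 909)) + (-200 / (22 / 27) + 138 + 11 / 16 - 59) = 1935073 / 176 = 10994.73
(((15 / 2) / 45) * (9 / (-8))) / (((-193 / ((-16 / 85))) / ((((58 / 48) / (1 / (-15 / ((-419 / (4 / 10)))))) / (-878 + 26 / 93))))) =8091 / 2244343901840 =0.00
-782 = -782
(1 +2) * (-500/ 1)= -1500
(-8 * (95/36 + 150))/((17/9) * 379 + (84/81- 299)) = -2355/806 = -2.92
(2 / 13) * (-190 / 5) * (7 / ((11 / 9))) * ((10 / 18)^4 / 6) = -166250 / 312741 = -0.53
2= 2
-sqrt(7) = -2.65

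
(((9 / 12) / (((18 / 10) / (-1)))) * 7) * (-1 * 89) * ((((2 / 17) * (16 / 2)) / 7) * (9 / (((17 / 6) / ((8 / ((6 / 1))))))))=42720 / 289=147.82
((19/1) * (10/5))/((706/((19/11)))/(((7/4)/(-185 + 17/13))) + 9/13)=-65702/74179635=-0.00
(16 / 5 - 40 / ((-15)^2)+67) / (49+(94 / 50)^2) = 1.33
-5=-5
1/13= 0.08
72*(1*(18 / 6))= 216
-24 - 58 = -82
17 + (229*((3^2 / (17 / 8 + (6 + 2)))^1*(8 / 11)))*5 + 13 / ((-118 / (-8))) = 4427965 / 5841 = 758.08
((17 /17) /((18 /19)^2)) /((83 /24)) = 722 /2241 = 0.32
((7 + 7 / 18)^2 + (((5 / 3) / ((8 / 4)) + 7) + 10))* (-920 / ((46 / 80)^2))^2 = 24030208000000 / 42849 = 560811407.50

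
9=9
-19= -19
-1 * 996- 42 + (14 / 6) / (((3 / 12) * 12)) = -9335 / 9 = -1037.22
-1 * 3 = -3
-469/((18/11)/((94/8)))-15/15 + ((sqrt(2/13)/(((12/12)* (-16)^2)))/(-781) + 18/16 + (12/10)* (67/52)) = -3938231/1170-sqrt(26)/2599168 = -3366.01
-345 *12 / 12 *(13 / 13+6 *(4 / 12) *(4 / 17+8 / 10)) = -1059.35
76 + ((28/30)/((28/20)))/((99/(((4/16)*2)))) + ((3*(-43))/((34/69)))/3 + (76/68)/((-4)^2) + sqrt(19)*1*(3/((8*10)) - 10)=-797*sqrt(19)/80 - 904093/80784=-54.62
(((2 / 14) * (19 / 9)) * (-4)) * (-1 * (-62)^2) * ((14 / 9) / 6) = 292144 / 243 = 1202.24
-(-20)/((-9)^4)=20/6561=0.00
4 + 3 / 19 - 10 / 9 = 521 / 171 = 3.05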